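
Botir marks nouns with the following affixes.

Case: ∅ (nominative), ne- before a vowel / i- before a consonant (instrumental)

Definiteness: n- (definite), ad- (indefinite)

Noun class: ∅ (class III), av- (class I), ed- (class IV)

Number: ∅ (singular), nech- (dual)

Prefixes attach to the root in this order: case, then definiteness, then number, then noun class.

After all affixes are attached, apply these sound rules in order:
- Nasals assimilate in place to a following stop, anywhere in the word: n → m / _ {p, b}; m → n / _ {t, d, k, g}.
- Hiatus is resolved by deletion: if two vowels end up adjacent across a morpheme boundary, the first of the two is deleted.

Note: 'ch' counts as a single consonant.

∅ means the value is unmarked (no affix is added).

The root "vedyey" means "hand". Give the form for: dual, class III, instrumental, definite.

nechnivedyey

Attach case instrumental i- (before consonant 'v') → ivedyey.
Attach definiteness definite n- → nivedyey.
Attach number dual nech- → nechnivedyey.
noun class = class III: zero marking, form stays nechnivedyey.
Nasal assimilation: no change.
Vowel deletion: no change.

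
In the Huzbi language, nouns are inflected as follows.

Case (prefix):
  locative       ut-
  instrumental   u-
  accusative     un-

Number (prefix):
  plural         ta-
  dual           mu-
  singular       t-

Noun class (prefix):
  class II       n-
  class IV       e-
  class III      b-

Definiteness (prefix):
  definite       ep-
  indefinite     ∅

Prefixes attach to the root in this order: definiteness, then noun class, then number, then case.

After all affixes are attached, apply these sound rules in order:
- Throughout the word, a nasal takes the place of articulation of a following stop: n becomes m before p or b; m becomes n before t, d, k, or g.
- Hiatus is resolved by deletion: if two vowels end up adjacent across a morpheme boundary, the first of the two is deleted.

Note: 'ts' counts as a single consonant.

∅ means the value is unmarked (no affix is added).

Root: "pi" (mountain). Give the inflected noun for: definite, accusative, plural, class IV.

Attach definiteness definite ep- → eppi.
Attach noun class class IV e- → eeppi.
Attach number plural ta- → taeeppi.
Attach case accusative un- → untaeeppi.
Nasal assimilation: no change.
Apply vowel deletion: untaeeppi → unteppi.

unteppi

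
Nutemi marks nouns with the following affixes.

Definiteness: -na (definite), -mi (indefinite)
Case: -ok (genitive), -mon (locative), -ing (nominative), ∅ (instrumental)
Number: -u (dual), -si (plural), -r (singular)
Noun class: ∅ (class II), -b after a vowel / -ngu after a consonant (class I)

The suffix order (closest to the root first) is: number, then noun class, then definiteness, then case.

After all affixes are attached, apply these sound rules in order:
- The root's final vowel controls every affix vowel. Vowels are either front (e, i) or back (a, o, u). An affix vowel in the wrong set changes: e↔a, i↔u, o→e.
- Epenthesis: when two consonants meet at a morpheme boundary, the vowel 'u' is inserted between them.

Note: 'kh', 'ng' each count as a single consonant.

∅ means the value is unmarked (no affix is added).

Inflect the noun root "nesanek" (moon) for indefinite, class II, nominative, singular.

Attach number singular -r → nesanekr.
noun class = class II: zero marking, form stays nesanekr.
Attach definiteness indefinite -mi → nesanekrmi.
Attach case nominative -ing → nesanekrmiing.
Vowel harmony: no change.
Apply epenthesis: nesanekrmiing → nesanekurumiing.

nesanekurumiing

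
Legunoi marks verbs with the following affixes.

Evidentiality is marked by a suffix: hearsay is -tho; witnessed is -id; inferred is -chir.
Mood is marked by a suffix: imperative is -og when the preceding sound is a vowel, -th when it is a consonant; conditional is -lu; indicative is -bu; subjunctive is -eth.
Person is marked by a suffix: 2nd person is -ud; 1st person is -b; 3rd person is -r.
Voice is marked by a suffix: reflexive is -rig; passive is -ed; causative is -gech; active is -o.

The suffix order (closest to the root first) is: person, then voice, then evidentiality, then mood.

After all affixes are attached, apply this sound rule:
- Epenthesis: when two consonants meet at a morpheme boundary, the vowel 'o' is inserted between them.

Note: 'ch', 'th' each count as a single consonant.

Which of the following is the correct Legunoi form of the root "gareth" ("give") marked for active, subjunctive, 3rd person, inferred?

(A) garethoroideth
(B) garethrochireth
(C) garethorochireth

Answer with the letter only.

C

Attach person 3rd person -r → garethr.
Attach voice active -o → garethro.
Attach evidentiality inferred -chir → garethrochir.
Attach mood subjunctive -eth → garethrochireth.
Apply epenthesis: garethrochireth → garethorochireth.
So the correct form is garethorochireth, option (C).
(B) garethrochireth is wrong: it fails to apply the sound rule(s).
(A) garethoroideth is wrong: it uses witnessed instead of inferred for evidentiality.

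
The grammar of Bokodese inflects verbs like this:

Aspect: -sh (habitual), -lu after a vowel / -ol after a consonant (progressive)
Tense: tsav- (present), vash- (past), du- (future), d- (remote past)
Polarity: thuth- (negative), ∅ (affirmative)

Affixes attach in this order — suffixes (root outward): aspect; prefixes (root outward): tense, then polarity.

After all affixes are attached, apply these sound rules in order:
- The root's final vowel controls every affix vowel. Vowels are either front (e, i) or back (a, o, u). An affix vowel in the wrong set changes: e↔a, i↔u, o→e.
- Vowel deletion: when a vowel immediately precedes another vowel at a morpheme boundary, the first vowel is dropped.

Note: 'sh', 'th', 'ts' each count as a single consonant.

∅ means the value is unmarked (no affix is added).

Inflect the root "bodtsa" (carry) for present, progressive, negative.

thuthtsavbodtsalu

Attach aspect progressive -lu (after vowel 'a') → bodtsalu.
Attach tense present tsav- → tsavbodtsalu.
Attach polarity negative thuth- → thuthtsavbodtsalu.
Vowel harmony: no change.
Vowel deletion: no change.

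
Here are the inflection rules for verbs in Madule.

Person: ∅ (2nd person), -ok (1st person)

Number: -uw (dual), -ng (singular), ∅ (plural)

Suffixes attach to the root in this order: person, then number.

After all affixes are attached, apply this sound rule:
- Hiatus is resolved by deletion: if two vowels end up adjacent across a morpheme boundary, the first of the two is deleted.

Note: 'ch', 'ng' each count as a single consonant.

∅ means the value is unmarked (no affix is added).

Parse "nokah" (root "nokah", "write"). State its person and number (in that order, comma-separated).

Segment: nokah.
person: ∅ → 2nd person.
number: ∅ → plural.

2nd person, plural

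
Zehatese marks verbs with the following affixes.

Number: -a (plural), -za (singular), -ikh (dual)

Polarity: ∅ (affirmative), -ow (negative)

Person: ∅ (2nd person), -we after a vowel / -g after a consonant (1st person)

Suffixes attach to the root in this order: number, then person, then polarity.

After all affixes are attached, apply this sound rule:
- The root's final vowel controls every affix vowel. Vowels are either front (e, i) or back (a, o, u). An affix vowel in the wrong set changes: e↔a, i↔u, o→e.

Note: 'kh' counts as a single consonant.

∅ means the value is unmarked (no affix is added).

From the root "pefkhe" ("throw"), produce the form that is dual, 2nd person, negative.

pefkheikhew

Attach number dual -ikh → pefkheikh.
person = 2nd person: zero marking, form stays pefkheikh.
Attach polarity negative -ow → pefkheikhow.
Apply vowel harmony: pefkheikhow → pefkheikhew.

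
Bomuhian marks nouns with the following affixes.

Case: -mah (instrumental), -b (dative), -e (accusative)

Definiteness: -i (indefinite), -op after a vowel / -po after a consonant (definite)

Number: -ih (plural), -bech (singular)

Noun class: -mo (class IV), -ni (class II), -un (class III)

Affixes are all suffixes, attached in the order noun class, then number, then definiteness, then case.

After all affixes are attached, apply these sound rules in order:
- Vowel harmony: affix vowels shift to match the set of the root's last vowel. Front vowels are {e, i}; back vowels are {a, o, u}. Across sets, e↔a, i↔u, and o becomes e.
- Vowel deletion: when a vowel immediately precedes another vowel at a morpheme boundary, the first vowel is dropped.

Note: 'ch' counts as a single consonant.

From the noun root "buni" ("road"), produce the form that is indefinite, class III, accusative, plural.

buninihe

Attach noun class class III -un → buniun.
Attach number plural -ih → buniunih.
Attach definiteness indefinite -i → buniunihi.
Attach case accusative -e → buniunihie.
Apply vowel harmony: buniunihie → buniinihie.
Apply vowel deletion: buniinihie → buninihe.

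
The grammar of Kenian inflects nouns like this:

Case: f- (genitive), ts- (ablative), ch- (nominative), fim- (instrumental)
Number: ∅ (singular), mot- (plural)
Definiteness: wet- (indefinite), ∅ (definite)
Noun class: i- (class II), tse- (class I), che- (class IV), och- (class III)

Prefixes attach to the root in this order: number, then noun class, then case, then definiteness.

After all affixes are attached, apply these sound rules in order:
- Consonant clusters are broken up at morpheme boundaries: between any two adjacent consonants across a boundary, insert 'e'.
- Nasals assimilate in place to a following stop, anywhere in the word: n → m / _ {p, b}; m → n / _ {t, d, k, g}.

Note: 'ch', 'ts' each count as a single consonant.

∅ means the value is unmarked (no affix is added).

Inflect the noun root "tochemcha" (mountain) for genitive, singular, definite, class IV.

fechetochemcha

number = singular: zero marking, form stays tochemcha.
Attach noun class class IV che- → chetochemcha.
Attach case genitive f- → fchetochemcha.
definiteness = definite: zero marking, form stays fchetochemcha.
Apply epenthesis: fchetochemcha → fechetochemcha.
Nasal assimilation: no change.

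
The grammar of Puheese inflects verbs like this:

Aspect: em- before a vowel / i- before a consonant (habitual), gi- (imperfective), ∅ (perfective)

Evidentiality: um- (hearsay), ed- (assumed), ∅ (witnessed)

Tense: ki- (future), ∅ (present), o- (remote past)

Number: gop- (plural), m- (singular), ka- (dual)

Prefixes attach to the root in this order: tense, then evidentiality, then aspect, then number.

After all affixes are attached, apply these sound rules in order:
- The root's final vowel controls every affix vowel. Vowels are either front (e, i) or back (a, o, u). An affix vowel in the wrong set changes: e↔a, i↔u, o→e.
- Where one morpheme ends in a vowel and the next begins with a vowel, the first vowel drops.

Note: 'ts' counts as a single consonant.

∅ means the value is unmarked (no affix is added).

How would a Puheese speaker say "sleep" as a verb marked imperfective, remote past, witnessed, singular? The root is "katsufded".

Attach tense remote past o- → okatsufded.
evidentiality = witnessed: zero marking, form stays okatsufded.
Attach aspect imperfective gi- → giokatsufded.
Attach number singular m- → mgiokatsufded.
Apply vowel harmony: mgiokatsufded → mgiekatsufded.
Apply vowel deletion: mgiekatsufded → mgekatsufded.

mgekatsufded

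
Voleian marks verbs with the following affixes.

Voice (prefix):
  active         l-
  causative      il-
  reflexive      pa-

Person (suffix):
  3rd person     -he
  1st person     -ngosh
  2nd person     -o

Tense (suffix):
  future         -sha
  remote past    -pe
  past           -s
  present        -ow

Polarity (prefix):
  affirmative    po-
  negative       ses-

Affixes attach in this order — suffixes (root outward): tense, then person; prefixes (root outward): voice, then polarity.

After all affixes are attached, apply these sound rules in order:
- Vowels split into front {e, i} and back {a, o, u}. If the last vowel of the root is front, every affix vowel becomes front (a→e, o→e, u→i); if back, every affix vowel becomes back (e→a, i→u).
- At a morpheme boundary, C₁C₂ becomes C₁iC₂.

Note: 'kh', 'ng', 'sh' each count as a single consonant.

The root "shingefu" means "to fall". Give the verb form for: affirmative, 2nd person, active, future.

Attach tense future -sha → shingefusha.
Attach person 2nd person -o → shingefushao.
Attach voice active l- → lshingefushao.
Attach polarity affirmative po- → polshingefushao.
Vowel harmony: no change.
Apply epenthesis: polshingefushao → polishingefushao.

polishingefushao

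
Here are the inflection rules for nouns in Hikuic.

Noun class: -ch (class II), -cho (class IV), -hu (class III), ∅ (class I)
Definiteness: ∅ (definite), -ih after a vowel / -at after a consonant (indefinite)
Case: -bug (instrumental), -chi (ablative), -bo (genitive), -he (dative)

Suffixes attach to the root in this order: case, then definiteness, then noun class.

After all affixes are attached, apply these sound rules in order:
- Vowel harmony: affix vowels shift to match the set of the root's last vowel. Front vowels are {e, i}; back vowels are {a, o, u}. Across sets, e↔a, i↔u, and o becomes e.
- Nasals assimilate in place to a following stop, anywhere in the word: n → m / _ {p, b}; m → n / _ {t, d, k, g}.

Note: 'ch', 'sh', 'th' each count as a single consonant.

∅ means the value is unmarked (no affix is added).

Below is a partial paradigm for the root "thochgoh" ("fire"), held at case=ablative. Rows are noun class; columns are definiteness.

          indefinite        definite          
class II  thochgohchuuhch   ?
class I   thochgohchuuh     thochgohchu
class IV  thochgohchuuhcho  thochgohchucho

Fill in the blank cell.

Attach case ablative -chi → thochgohchi.
definiteness = definite: zero marking, form stays thochgohchi.
Attach noun class class II -ch → thochgohchich.
Apply vowel harmony: thochgohchich → thochgohchuch.
Nasal assimilation: no change.

thochgohchuch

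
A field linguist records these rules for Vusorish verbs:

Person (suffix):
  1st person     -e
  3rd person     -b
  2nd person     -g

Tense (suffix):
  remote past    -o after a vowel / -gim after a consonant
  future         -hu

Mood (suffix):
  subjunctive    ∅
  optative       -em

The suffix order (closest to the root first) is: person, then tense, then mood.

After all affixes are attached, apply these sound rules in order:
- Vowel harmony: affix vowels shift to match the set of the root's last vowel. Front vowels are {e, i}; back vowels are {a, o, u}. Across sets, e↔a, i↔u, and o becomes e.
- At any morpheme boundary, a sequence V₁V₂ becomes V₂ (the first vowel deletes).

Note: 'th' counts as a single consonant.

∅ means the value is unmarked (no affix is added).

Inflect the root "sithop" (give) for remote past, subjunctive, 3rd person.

Attach person 3rd person -b → sithopb.
Attach tense remote past -gim (after consonant 'b') → sithopbgim.
mood = subjunctive: zero marking, form stays sithopbgim.
Apply vowel harmony: sithopbgim → sithopbgum.
Vowel deletion: no change.

sithopbgum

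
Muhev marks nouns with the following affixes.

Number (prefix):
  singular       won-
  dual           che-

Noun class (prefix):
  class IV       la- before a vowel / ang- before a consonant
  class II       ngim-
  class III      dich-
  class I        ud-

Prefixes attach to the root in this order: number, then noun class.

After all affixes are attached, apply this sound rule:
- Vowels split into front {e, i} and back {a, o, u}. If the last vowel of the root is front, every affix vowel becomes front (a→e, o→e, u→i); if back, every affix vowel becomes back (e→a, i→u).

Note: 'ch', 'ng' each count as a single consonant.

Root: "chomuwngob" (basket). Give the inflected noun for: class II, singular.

ngumwonchomuwngob

Attach number singular won- → wonchomuwngob.
Attach noun class class II ngim- → ngimwonchomuwngob.
Apply vowel harmony: ngimwonchomuwngob → ngumwonchomuwngob.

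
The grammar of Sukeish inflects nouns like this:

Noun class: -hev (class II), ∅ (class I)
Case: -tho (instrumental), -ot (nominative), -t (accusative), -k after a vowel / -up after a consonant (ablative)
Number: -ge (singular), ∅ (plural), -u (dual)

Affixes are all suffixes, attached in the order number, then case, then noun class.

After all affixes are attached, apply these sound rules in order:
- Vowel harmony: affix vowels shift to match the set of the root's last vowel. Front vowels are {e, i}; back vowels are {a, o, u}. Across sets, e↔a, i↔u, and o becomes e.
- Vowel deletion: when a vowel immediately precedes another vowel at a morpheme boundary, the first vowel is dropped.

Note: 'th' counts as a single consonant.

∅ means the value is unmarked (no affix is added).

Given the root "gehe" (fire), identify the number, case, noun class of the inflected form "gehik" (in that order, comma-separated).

Segment: gehe-u-k.
number: -u → dual.
case: -k/up → ablative.
noun class: ∅ → class I.

dual, ablative, class I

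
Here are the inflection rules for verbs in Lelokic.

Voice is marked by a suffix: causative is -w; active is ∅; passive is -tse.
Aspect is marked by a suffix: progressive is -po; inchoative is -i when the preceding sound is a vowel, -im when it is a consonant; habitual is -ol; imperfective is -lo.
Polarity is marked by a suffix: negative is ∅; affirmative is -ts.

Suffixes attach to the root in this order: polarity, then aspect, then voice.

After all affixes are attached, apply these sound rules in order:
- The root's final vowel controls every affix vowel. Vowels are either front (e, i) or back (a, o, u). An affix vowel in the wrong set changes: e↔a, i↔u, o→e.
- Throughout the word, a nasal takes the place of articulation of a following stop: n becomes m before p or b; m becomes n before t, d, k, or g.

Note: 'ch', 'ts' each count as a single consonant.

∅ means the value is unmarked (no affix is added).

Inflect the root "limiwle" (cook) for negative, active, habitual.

polarity = negative: zero marking, form stays limiwle.
Attach aspect habitual -ol → limiwleol.
voice = active: zero marking, form stays limiwleol.
Apply vowel harmony: limiwleol → limiwleel.
Nasal assimilation: no change.

limiwleel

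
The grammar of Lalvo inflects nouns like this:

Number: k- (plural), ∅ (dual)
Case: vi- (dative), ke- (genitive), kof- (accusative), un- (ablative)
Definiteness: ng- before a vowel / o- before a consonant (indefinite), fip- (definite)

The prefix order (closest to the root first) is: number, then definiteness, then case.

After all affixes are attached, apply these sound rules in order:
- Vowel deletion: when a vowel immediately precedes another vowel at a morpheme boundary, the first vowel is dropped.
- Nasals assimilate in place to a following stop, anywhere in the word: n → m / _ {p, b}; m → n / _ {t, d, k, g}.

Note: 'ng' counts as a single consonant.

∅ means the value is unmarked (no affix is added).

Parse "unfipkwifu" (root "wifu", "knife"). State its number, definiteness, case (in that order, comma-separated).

Segment: un-fip-k-wifu.
number: k- → plural.
definiteness: fip- → definite.
case: un- → ablative.

plural, definite, ablative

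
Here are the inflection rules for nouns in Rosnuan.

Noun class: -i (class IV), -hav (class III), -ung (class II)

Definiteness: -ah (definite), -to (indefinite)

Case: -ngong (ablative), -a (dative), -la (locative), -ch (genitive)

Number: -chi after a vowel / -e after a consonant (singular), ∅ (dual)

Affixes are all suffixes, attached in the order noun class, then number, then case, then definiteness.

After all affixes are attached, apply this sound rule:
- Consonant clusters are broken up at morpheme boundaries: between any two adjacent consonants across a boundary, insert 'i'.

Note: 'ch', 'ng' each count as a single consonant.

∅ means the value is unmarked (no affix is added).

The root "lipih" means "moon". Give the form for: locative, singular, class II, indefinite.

lipihungelato

Attach noun class class II -ung → lipihung.
Attach number singular -e (after consonant 'ng') → lipihunge.
Attach case locative -la → lipihungela.
Attach definiteness indefinite -to → lipihungelato.
Epenthesis: no change.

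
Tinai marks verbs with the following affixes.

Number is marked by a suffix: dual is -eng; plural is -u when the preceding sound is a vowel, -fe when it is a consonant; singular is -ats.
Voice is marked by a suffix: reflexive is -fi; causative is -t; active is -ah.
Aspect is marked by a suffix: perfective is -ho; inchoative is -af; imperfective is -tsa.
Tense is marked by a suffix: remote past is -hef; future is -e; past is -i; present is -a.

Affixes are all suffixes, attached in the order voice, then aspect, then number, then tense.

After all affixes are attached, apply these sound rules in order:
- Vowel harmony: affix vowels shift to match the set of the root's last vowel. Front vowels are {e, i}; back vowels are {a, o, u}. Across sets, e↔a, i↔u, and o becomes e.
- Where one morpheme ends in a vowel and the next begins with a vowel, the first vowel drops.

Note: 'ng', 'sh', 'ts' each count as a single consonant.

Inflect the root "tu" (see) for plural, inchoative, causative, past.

tutaffu

Attach voice causative -t → tut.
Attach aspect inchoative -af → tutaf.
Attach number plural -fe (after consonant 'f') → tutaffe.
Attach tense past -i → tutaffei.
Apply vowel harmony: tutaffei → tutaffau.
Apply vowel deletion: tutaffau → tutaffu.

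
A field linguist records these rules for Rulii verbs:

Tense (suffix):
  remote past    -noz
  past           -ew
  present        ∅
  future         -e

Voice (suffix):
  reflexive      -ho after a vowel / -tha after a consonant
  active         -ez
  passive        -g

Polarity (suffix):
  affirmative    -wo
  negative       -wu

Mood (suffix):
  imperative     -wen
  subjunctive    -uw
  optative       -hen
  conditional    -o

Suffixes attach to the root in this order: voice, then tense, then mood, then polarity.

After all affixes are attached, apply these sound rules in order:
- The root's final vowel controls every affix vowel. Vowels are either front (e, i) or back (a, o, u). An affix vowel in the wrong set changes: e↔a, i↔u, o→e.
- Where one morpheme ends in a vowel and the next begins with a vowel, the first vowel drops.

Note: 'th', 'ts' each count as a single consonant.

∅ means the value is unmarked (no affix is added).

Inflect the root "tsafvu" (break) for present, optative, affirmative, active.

Attach voice active -ez → tsafvuez.
tense = present: zero marking, form stays tsafvuez.
Attach mood optative -hen → tsafvuezhen.
Attach polarity affirmative -wo → tsafvuezhenwo.
Apply vowel harmony: tsafvuezhenwo → tsafvuazhanwo.
Apply vowel deletion: tsafvuazhanwo → tsafvazhanwo.

tsafvazhanwo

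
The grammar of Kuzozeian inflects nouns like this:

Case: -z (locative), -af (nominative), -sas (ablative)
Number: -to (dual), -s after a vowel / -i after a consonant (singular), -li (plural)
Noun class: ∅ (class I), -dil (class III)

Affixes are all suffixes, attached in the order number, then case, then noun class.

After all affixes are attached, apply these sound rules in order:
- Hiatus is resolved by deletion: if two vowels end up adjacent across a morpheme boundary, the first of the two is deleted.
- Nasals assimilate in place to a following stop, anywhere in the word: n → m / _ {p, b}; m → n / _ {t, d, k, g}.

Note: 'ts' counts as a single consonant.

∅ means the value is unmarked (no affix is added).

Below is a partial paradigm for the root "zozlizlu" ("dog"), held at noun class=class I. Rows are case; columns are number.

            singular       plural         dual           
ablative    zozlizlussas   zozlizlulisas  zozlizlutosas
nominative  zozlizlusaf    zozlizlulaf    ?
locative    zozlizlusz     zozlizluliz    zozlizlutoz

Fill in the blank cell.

Attach number dual -to → zozlizluto.
Attach case nominative -af → zozlizlutoaf.
noun class = class I: zero marking, form stays zozlizlutoaf.
Apply vowel deletion: zozlizlutoaf → zozlizlutaf.
Nasal assimilation: no change.

zozlizlutaf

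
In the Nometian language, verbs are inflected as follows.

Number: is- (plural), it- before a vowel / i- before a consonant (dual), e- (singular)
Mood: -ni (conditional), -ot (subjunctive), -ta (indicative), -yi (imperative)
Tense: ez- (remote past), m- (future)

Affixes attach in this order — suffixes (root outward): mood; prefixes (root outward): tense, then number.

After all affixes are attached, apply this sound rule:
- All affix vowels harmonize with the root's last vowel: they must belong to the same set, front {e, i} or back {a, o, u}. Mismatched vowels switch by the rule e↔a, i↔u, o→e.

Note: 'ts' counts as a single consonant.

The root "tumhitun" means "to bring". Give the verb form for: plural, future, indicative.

Attach tense future m- → mtumhitun.
Attach mood indicative -ta → mtumhitunta.
Attach number plural is- → ismtumhitunta.
Apply vowel harmony: ismtumhitunta → usmtumhitunta.

usmtumhitunta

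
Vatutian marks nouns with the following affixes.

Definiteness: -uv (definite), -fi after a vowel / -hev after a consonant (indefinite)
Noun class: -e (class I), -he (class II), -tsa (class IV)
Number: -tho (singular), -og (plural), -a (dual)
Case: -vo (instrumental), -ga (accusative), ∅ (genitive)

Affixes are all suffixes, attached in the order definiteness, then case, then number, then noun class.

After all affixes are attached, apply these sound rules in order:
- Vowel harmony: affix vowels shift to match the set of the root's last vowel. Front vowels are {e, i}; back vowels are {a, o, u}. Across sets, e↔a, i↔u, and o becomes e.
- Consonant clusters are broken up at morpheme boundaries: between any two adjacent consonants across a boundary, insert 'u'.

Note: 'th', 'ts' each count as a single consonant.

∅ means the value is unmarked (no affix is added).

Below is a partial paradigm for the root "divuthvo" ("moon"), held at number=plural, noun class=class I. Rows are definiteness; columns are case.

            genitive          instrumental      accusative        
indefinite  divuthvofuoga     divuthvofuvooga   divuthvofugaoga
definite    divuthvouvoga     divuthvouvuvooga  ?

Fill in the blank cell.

divuthvouvugaoga

Attach definiteness definite -uv → divuthvouv.
Attach case accusative -ga → divuthvouvga.
Attach number plural -og → divuthvouvgaog.
Attach noun class class I -e → divuthvouvgaoge.
Apply vowel harmony: divuthvouvgaoge → divuthvouvgaoga.
Apply epenthesis: divuthvouvgaoga → divuthvouvugaoga.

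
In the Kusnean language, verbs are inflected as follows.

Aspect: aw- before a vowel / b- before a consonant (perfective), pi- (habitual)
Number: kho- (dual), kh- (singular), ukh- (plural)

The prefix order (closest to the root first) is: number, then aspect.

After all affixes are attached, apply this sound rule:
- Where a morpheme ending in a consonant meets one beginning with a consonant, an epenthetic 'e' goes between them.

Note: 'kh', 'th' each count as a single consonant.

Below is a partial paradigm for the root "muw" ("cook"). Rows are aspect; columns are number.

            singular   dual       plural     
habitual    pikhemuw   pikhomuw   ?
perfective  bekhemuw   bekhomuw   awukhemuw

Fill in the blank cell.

Attach number plural ukh- → ukhmuw.
Attach aspect habitual pi- → piukhmuw.
Apply epenthesis: piukhmuw → piukhemuw.

piukhemuw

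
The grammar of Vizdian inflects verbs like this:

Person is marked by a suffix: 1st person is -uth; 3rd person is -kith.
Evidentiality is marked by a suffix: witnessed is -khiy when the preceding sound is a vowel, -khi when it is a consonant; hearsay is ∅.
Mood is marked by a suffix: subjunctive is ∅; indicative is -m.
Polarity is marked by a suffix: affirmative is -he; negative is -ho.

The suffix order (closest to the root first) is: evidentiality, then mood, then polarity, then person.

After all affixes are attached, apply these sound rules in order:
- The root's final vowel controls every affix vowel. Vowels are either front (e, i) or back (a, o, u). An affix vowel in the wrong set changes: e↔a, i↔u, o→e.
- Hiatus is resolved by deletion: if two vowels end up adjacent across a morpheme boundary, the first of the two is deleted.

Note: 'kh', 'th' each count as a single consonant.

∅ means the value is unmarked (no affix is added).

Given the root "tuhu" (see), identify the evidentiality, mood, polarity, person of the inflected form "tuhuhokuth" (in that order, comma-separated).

hearsay, subjunctive, negative, 3rd person

Segment: tuhu-ho-kith.
evidentiality: ∅ → hearsay.
mood: ∅ → subjunctive.
polarity: -ho → negative.
person: -kith → 3rd person.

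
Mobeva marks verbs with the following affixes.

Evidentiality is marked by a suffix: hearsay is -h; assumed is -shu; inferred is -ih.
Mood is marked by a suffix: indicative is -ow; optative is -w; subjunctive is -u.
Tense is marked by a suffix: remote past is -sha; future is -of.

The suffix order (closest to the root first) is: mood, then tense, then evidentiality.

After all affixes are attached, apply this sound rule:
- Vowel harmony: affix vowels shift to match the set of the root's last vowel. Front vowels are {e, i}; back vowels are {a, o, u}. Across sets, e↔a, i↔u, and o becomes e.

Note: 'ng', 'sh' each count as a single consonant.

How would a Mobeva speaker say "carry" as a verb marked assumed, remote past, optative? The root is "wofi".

Attach mood optative -w → wofiw.
Attach tense remote past -sha → wofiwsha.
Attach evidentiality assumed -shu → wofiwshashu.
Apply vowel harmony: wofiwshashu → wofiwsheshi.

wofiwsheshi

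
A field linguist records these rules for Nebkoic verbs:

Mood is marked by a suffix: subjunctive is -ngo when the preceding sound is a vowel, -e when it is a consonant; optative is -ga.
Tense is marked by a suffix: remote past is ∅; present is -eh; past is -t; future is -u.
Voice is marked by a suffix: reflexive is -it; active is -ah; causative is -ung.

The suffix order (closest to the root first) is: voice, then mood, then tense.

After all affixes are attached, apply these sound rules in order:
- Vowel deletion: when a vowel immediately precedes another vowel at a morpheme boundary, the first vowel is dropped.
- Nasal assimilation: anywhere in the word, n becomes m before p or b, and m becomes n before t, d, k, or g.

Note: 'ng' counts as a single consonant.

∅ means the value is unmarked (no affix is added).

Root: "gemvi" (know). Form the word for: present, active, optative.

gemvahgeh

Attach voice active -ah → gemviah.
Attach mood optative -ga → gemviahga.
Attach tense present -eh → gemviahgaeh.
Apply vowel deletion: gemviahgaeh → gemvahgeh.
Nasal assimilation: no change.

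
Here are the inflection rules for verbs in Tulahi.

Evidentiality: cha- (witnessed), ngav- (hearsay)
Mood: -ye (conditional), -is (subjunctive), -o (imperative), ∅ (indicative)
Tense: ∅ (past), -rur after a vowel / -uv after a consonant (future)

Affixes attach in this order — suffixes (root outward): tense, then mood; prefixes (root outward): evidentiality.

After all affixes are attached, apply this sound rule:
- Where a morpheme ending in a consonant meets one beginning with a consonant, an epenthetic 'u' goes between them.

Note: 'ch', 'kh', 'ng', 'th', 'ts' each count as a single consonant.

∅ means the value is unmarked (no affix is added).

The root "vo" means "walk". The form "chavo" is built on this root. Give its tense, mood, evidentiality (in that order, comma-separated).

past, indicative, witnessed

Segment: cha-vo.
tense: ∅ → past.
mood: ∅ → indicative.
evidentiality: cha- → witnessed.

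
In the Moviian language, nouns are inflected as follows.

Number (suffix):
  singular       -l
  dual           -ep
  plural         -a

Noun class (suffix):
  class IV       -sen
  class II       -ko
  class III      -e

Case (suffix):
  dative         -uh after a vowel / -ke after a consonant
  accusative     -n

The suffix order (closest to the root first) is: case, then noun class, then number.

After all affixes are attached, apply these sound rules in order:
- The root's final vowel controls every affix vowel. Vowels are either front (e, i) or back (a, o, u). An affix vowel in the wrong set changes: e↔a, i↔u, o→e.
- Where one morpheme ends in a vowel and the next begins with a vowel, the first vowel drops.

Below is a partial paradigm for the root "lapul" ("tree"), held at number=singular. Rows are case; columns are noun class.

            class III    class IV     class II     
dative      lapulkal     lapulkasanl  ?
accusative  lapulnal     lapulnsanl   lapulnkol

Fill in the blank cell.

Attach case dative -ke (after consonant 'l') → lapulke.
Attach noun class class II -ko → lapulkeko.
Attach number singular -l → lapulkekol.
Apply vowel harmony: lapulkekol → lapulkakol.
Vowel deletion: no change.

lapulkakol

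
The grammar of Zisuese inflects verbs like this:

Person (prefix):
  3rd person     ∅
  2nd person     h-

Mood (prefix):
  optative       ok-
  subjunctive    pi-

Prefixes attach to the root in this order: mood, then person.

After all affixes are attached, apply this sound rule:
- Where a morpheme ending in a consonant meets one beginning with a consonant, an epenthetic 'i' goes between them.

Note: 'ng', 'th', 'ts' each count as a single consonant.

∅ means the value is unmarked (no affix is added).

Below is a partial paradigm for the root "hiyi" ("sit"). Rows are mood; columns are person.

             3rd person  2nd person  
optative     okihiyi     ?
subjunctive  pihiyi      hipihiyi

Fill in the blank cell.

Attach mood optative ok- → okhiyi.
Attach person 2nd person h- → hokhiyi.
Apply epenthesis: hokhiyi → hokihiyi.

hokihiyi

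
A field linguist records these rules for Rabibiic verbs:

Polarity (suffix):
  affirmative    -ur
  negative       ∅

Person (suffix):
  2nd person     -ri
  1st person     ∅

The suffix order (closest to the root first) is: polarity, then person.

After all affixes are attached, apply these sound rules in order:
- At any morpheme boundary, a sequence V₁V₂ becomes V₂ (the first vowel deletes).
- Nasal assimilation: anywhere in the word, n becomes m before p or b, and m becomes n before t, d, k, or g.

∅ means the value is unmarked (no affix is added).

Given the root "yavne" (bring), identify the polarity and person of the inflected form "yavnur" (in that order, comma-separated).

affirmative, 1st person

Segment: yavne-ur.
polarity: -ur → affirmative.
person: ∅ → 1st person.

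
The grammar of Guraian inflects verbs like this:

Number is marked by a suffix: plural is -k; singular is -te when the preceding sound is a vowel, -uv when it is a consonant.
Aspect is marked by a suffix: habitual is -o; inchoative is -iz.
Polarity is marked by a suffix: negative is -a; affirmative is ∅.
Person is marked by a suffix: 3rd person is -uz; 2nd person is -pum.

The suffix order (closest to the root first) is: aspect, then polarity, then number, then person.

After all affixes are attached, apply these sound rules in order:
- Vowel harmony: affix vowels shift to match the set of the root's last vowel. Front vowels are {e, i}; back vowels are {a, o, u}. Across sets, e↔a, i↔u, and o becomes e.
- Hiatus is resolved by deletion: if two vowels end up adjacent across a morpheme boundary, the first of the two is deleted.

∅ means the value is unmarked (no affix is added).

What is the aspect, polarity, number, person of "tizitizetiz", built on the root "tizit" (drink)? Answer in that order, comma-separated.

Segment: tizit-iz-a-te-uz.
aspect: -iz → inchoative.
polarity: -a → negative.
number: -te/uv → singular.
person: -uz → 3rd person.

inchoative, negative, singular, 3rd person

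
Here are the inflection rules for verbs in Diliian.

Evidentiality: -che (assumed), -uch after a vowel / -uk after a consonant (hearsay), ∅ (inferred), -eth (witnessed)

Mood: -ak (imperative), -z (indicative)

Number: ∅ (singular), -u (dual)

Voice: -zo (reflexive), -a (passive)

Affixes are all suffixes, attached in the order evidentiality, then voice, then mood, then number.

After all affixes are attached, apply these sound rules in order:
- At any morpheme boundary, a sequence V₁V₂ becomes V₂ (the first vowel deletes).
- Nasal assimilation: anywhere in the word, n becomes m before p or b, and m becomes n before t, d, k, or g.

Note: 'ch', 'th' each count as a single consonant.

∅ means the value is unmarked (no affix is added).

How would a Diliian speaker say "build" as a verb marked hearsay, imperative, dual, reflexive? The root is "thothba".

thothbuchzaku

Attach evidentiality hearsay -uch (after vowel 'a') → thothbauch.
Attach voice reflexive -zo → thothbauchzo.
Attach mood imperative -ak → thothbauchzoak.
Attach number dual -u → thothbauchzoaku.
Apply vowel deletion: thothbauchzoaku → thothbuchzaku.
Nasal assimilation: no change.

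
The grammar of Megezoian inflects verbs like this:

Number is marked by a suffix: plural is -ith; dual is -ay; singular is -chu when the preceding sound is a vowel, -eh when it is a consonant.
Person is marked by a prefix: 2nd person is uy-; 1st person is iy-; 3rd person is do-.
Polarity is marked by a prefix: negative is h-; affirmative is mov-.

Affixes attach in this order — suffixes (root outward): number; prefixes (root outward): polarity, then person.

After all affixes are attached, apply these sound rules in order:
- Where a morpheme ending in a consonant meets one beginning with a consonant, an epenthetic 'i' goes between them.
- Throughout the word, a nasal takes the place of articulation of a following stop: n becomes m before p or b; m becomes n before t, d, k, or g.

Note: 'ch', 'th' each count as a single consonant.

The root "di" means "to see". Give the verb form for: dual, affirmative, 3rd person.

domovidiay

Attach polarity affirmative mov- → movdi.
Attach number dual -ay → movdiay.
Attach person 3rd person do- → domovdiay.
Apply epenthesis: domovdiay → domovidiay.
Nasal assimilation: no change.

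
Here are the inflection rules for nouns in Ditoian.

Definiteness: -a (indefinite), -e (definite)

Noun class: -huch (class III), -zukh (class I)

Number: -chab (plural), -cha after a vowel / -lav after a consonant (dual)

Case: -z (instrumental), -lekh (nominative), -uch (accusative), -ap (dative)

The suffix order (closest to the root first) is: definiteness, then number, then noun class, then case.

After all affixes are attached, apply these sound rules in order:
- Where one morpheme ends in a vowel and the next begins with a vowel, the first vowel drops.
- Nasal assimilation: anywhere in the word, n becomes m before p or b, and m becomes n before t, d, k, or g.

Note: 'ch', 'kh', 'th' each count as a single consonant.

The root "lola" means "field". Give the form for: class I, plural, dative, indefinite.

lolachabzukhap

Attach definiteness indefinite -a → lolaa.
Attach number plural -chab → lolaachab.
Attach noun class class I -zukh → lolaachabzukh.
Attach case dative -ap → lolaachabzukhap.
Apply vowel deletion: lolaachabzukhap → lolachabzukhap.
Nasal assimilation: no change.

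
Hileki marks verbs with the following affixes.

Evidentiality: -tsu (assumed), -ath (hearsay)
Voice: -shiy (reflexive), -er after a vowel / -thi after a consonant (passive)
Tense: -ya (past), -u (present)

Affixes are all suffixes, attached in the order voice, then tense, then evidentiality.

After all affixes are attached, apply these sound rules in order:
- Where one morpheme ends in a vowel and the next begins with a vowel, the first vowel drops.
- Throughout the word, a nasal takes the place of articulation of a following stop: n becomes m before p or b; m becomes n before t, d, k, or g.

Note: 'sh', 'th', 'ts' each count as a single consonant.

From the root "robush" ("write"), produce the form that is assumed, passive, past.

Attach voice passive -thi (after consonant 'sh') → robushthi.
Attach tense past -ya → robushthiya.
Attach evidentiality assumed -tsu → robushthiyatsu.
Vowel deletion: no change.
Nasal assimilation: no change.

robushthiyatsu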